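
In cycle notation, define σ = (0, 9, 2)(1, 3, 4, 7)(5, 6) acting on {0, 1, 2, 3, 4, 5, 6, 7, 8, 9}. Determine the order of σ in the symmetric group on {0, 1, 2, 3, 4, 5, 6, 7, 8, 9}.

The cycle type of σ is (4, 3, 2, 1).
The order of σ is the least common multiple of its cycle lengths: lcm(4, 3, 2) = 12.

12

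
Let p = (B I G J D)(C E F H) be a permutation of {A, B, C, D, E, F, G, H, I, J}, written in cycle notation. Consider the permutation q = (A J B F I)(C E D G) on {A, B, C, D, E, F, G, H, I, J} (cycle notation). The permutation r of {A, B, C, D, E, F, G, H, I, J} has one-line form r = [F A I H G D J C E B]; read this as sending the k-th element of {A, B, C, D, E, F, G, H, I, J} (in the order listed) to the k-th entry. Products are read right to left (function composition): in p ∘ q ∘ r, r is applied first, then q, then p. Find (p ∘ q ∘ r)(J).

Chase J: r(J) = B; q(B) = F; p(F) = H. Hence (p ∘ q ∘ r)(J) = H.

H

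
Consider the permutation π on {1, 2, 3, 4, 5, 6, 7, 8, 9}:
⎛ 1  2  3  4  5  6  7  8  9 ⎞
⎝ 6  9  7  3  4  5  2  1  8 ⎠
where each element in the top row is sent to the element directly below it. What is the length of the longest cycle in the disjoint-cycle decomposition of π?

Decomposing into disjoint cycles gives (1, 6, 5, 4, 3, 7, 2, 9, 8); the longest has length 9.

9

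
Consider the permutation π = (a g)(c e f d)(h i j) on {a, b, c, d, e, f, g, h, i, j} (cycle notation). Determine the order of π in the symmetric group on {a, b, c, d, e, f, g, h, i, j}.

12

The cycle type of π is (4, 3, 2, 1).
The order of π is the least common multiple of its cycle lengths: lcm(4, 3, 2) = 12.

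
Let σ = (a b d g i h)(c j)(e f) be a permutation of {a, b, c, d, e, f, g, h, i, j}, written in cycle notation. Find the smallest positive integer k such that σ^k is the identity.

6

The cycle type of σ is (6, 2, 2).
The order is lcm(6, 2, 2) = 6.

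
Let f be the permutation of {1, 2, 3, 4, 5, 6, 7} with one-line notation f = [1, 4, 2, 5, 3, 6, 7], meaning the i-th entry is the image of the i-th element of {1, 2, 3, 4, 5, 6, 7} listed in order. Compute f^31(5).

4

Tracing 5 → 3 → … returns to 5 after 4 steps, so 5 lies in a 4-cycle (2 4 5 3).
Since the cycle has length 4, f^31 acts on it the same as f^3 (31 mod 4 = 3).
Advancing 3 steps from 5: 5 → 3 → 2 → 4.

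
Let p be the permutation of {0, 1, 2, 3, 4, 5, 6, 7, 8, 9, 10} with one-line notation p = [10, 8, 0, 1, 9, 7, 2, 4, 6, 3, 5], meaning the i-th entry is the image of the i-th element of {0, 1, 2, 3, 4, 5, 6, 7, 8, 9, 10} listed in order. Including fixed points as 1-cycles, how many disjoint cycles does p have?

1

The cycle decomposition is (0, 10, 5, 7, 4, 9, 3, 1, 8, 6, 2), which has 1 cycle (counting 1-cycles).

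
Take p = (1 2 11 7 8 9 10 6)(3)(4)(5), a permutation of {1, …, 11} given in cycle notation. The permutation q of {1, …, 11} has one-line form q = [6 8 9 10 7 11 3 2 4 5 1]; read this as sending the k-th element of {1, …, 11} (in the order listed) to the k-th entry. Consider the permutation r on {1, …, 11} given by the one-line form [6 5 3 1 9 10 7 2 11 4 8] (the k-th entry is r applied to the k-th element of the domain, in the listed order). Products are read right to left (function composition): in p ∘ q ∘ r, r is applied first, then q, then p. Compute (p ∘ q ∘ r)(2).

(p ∘ q ∘ r)(2) = p(q(r(2))). r(2) = 5, then q(5) = 7, then p(7) = 8, so the result is 8.

8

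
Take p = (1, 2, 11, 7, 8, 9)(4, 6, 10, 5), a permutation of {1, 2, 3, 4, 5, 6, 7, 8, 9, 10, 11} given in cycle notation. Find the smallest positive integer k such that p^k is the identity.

12

The cycle type of p is (6, 4, 1).
The order of p is the least common multiple of its cycle lengths: lcm(6, 4) = 12.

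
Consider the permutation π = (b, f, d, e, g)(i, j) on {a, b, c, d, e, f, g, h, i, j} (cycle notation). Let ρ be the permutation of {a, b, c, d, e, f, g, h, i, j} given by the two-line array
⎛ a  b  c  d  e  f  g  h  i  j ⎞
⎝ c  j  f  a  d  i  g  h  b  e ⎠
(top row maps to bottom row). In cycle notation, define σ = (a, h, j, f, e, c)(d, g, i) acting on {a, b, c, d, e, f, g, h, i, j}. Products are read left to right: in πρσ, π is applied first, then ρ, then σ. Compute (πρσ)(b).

d

(πρσ)(b) = σ(ρ(π(b))). π(b) = f, then ρ(f) = i, then σ(i) = d, so the result is d.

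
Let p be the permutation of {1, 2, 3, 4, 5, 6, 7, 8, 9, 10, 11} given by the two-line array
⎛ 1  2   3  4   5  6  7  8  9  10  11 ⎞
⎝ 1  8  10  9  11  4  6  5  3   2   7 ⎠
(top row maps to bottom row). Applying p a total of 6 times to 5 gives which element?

3

Tracing 5 → 11 → … returns to 5 after 10 steps, so 5 lies in a 10-cycle (2 8 5 11 7 6 4 9 3 10).
Advancing 6 steps from 5: 5 → 11 → 7 → 6 → 4 → 9 → 3.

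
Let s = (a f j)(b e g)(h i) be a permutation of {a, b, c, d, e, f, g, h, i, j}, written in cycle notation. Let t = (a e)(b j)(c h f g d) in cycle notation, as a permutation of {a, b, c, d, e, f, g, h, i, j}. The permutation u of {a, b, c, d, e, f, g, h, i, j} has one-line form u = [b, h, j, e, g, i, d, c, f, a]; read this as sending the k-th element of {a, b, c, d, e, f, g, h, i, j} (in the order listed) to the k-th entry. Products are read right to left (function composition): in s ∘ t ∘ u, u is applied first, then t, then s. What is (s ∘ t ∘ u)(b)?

j

Apply the permutations in order: u(b) = h, then t(h) = f, then s(f) = j. So (s ∘ t ∘ u)(b) = j.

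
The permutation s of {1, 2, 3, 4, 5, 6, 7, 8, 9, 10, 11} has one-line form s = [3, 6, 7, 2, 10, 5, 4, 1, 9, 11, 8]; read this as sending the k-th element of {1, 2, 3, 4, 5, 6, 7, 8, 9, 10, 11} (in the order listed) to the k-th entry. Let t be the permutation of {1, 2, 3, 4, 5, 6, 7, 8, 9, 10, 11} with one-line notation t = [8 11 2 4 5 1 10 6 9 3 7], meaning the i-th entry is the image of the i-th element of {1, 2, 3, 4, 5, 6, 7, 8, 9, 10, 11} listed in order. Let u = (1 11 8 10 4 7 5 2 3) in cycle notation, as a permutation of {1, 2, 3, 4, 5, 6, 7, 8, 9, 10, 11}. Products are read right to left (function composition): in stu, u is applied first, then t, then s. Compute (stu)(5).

Apply the permutations in order: u(5) = 2, then t(2) = 11, then s(11) = 8. So (stu)(5) = 8.

8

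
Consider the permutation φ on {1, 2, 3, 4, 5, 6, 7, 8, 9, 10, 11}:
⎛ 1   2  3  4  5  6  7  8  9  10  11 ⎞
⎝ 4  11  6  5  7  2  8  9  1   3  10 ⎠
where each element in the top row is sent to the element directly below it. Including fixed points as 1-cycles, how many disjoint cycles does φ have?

The cycle decomposition is (1, 4, 5, 7, 8, 9)(2, 11, 10, 3, 6), which has 2 cycles (counting 1-cycles).

2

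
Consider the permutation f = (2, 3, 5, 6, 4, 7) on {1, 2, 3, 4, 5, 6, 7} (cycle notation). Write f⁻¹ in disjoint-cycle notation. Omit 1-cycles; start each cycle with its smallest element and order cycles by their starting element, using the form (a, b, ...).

Inverting a permutation written in cycle notation just reverses the order within every cycle.
Reversing each cycle of f and rotating so the smallest element leads gives (2, 7, 4, 6, 5, 3).

(2, 7, 4, 6, 5, 3)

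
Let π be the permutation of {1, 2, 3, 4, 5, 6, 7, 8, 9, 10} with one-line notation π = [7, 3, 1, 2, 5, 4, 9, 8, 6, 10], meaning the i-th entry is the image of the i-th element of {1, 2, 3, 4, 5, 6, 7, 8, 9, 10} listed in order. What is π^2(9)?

4

Tracing 9 → 6 → … returns to 9 after 7 steps, so 9 lies in a 7-cycle (1 7 9 6 4 2 3).
Stepping 2 places around the cycle: 9 → 6 → 4.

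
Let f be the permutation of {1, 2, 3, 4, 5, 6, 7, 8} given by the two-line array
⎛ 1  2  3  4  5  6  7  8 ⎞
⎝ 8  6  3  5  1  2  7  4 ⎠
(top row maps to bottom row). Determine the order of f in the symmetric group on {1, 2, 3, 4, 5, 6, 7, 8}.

4

Writing f as disjoint cycles, the cycle lengths are 4, 2, 1, 1.
The order of f is the least common multiple of its cycle lengths: lcm(4, 2) = 4.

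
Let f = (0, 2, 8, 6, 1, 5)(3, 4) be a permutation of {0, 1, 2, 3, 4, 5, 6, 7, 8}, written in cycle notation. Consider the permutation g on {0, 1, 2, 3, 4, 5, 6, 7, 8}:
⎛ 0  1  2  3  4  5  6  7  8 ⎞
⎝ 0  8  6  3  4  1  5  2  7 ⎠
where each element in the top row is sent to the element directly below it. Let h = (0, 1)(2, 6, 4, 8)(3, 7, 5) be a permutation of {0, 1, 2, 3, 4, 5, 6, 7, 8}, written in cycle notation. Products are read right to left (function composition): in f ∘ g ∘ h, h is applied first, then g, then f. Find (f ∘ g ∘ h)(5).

4

(f ∘ g ∘ h)(5) = f(g(h(5))). h(5) = 3, then g(3) = 3, then f(3) = 4, so the result is 4.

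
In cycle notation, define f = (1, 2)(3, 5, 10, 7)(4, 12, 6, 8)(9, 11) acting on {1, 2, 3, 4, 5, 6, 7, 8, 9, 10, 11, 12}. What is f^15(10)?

10 lies in the 4-cycle (3, 5, 10, 7).
On a 4-cycle, f^4 is the identity, so f^15 = f^3 there (15 ≡ 3 mod 4).
Advancing 3 steps from 10: 10 → 7 → 3 → 5.

5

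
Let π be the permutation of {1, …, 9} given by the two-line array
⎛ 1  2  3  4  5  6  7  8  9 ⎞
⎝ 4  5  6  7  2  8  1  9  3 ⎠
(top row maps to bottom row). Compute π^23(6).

3

Tracing 6 → 8 → … returns to 6 after 4 steps, so 6 lies in a 4-cycle (3, 6, 8, 9).
On a 4-cycle, π^4 is the identity, so π^23 = π^3 there (23 ≡ 3 mod 4).
Advancing 3 steps from 6: 6 → 8 → 9 → 3.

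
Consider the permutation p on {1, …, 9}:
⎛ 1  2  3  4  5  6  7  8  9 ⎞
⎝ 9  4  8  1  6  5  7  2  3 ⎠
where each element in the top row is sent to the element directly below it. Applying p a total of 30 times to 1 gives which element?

Tracing 1 → 9 → … returns to 1 after 6 steps, so 1 lies in a 6-cycle (1 9 3 8 2 4).
Since the cycle has length 6, p^30 acts on it the same as p^0 (30 mod 6 = 0).
So p^30(1) = 1.

1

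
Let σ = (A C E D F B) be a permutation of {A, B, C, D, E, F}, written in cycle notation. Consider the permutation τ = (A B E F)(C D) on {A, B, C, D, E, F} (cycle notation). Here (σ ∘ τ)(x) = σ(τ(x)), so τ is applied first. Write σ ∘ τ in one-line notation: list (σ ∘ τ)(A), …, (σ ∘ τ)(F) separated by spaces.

For each element, apply τ then σ: A → B → A; B → E → D; C → D → F; D → C → E; E → F → B; F → A → C.
So σ ∘ τ in one-line form is A D F E B C.

A D F E B C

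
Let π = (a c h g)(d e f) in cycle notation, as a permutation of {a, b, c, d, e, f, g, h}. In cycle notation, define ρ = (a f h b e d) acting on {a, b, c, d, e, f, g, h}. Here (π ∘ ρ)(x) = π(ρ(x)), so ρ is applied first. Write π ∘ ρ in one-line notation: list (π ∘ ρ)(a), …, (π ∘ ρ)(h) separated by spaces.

(π ∘ ρ)(x) = π(ρ(x)). Computing each image: π(ρ(a)) = π(f) = d, π(ρ(b)) = π(e) = f, π(ρ(c)) = π(c) = h, π(ρ(d)) = π(a) = c, π(ρ(e)) = π(d) = e, π(ρ(f)) = π(h) = g, π(ρ(g)) = π(g) = a, π(ρ(h)) = π(b) = b.
Hence π ∘ ρ = [d f h c e g a b].

d f h c e g a b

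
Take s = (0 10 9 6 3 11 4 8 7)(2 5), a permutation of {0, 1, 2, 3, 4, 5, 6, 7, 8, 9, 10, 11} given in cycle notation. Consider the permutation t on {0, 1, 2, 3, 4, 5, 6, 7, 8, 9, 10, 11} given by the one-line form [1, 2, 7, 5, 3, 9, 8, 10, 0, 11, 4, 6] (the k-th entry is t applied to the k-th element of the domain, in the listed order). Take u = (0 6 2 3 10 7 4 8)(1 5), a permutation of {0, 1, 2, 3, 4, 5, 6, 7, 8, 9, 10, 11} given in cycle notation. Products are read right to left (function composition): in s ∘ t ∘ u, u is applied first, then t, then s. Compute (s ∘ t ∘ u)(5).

5

Apply the permutations in order: u(5) = 1, then t(1) = 2, then s(2) = 5. So (s ∘ t ∘ u)(5) = 5.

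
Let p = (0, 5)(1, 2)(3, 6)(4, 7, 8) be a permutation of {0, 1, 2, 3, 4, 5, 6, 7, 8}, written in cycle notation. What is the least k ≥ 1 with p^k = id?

6

The cycle type of p is (3, 2, 2, 2).
The order of p is the least common multiple of its cycle lengths: lcm(3, 2, 2, 2) = 6.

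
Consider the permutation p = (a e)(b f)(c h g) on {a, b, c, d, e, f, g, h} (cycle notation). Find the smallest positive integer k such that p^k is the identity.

The disjoint cycles have lengths 3, 2, 2, 1.
The order of p is the least common multiple of its cycle lengths: lcm(3, 2, 2) = 6.

6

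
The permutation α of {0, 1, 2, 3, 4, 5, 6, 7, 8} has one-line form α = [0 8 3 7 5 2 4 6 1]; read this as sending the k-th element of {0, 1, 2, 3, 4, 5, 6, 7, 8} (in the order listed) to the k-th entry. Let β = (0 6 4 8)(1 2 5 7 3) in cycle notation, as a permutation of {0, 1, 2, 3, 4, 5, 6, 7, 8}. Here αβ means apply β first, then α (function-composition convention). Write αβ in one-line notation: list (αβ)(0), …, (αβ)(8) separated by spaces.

(αβ)(x) = α(β(x)). Computing each image: α(β(0)) = α(6) = 4, α(β(1)) = α(2) = 3, α(β(2)) = α(5) = 2, α(β(3)) = α(1) = 8, α(β(4)) = α(8) = 1, α(β(5)) = α(7) = 6, α(β(6)) = α(4) = 5, α(β(7)) = α(3) = 7, α(β(8)) = α(0) = 0.
Hence αβ = [4 3 2 8 1 6 5 7 0].

4 3 2 8 1 6 5 7 0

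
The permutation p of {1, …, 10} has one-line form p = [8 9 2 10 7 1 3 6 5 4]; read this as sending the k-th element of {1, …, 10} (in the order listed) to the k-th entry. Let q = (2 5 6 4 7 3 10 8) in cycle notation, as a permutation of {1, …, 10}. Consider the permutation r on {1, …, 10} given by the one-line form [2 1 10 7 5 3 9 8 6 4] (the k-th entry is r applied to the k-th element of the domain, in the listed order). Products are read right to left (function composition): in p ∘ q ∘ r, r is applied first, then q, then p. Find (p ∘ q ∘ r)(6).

4

(p ∘ q ∘ r)(6) = p(q(r(6))). r(6) = 3, then q(3) = 10, then p(10) = 4, so the result is 4.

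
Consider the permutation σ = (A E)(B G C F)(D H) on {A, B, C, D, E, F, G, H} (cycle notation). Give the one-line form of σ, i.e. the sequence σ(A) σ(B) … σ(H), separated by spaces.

E G F H A B C D

Reading each image from the cycles: A→E, B→G, C→F, D→H, E→A, F→B, G→C, H→D.
Listing these in domain order gives E G F H A B C D.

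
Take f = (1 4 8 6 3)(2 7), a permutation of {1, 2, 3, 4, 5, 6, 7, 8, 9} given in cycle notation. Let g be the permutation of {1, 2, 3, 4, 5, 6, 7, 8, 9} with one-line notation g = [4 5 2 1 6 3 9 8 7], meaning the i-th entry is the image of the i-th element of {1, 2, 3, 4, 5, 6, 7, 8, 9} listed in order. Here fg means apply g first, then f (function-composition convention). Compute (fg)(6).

1

(fg)(6) = f(g(6)). g(6) = 3, then f(3) = 1. So (fg)(6) = 1.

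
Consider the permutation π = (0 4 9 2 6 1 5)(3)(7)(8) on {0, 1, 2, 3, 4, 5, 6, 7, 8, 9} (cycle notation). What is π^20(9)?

4

9 lies in the 7-cycle (0 4 9 2 6 1 5).
Powers repeat with period 7 on this cycle, and 20 mod 7 = 6, so π^20(9) = π^6(9).
Advancing 6 steps from 9: 9 → 2 → 6 → 1 → 5 → 0 → 4.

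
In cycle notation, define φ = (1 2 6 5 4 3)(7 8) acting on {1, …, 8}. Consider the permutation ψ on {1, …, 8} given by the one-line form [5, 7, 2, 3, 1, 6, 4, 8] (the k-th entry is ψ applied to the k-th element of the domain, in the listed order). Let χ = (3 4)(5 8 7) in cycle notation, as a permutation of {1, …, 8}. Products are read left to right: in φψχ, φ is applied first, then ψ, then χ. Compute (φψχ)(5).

(φψχ)(5) = χ(ψ(φ(5))). φ(5) = 4, then ψ(4) = 3, then χ(3) = 4, so the result is 4.

4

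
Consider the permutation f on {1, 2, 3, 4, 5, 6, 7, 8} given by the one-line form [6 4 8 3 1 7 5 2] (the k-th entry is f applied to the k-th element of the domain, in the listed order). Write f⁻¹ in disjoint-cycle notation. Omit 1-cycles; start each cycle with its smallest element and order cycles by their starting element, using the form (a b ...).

(1 5 7 6)(2 8 3 4)

The cycle decomposition of f is (1 6 7 5)(2 4 3 8).
The inverse reverses every cycle; in canonical form, f⁻¹ = (1 5 7 6)(2 8 3 4).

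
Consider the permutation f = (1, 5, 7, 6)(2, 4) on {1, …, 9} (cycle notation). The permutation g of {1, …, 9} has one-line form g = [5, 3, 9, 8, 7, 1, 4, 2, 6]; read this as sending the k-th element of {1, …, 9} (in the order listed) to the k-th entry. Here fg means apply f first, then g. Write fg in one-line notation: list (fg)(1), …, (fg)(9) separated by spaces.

For each element, apply f then g: 1 → 5 → 7; 2 → 4 → 8; 3 → 3 → 9; 4 → 2 → 3; 5 → 7 → 4; 6 → 1 → 5; 7 → 6 → 1; 8 → 8 → 2; 9 → 9 → 6.
Collecting the images, fg = [7 8 9 3 4 5 1 2 6].

7 8 9 3 4 5 1 2 6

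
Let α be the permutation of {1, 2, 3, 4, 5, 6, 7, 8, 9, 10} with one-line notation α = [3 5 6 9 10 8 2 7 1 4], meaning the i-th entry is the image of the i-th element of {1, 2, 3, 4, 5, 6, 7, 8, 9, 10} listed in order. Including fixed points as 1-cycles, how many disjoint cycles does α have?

The cycle decomposition is (1, 3, 6, 8, 7, 2, 5, 10, 4, 9), which has 1 cycle (counting 1-cycles).

1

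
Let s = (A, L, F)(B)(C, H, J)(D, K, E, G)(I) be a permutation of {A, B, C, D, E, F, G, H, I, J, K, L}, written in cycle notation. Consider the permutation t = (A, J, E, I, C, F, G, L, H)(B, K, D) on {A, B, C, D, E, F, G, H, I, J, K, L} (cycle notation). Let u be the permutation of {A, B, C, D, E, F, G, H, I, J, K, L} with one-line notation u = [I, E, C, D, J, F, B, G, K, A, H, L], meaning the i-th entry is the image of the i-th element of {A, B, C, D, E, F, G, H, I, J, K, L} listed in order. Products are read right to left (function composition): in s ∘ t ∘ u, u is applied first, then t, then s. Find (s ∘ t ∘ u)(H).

F

(s ∘ t ∘ u)(H) = s(t(u(H))). u(H) = G, then t(G) = L, then s(L) = F, so the result is F.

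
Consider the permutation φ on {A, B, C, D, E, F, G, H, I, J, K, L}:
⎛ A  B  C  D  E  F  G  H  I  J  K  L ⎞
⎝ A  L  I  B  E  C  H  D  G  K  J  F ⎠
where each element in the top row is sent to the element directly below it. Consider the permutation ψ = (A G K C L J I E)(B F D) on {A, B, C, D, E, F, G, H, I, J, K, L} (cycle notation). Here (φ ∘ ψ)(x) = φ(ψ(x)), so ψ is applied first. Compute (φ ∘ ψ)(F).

(φ ∘ ψ)(F) = φ(ψ(F)). ψ(F) = D, then φ(D) = B. So (φ ∘ ψ)(F) = B.

B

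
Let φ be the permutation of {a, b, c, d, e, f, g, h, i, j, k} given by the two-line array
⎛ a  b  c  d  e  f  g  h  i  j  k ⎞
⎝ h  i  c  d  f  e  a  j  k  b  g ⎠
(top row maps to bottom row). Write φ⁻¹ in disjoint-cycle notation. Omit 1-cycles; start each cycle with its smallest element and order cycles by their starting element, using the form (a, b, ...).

First write φ in disjoint cycles: (a, h, j, b, i, k, g)(e, f).
Reversing each cycle (and rotating so the smallest element leads) gives φ⁻¹ = (a, g, k, i, b, j, h)(e, f).

(a, g, k, i, b, j, h)(e, f)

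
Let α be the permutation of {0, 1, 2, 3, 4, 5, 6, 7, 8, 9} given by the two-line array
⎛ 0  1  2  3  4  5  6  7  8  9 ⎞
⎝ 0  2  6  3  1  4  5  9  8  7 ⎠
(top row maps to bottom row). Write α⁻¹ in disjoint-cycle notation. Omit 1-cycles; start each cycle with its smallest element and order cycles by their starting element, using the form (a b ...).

(1 4 5 6 2)(7 9)

The cycle decomposition of α is (1 2 6 5 4)(7 9).
Reversing each cycle (and rotating so the smallest element leads) gives α⁻¹ = (1 4 5 6 2)(7 9).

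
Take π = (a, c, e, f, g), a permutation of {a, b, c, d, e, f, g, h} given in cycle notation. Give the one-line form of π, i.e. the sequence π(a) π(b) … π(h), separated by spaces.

Reading each image from the cycles: a→c, b→b, c→e, d→d, e→f, f→g, g→a, h→h.
Listing these in domain order gives c b e d f g a h.

c b e d f g a h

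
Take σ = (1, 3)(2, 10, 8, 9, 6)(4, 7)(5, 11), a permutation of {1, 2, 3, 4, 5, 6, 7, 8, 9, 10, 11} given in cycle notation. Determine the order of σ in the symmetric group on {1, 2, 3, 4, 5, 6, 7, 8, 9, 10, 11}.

The disjoint cycles have lengths 5, 2, 2, 2.
The order is lcm(5, 2, 2, 2) = 10.

10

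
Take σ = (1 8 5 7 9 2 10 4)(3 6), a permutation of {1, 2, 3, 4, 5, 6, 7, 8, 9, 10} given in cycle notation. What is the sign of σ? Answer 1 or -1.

The cycle lengths are 8, 2.
A cycle of length ℓ contributes ℓ−1 transpositions, so σ is a product of 7 + 1 = 8 transpositions — even.

1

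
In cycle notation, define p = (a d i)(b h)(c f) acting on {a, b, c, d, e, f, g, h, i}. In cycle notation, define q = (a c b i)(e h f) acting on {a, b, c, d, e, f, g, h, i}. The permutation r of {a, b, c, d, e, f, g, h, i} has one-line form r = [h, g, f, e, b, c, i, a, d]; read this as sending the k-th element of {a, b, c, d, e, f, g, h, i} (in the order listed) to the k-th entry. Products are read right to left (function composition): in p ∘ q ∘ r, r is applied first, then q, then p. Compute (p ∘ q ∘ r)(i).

Apply the permutations in order: r(i) = d, then q(d) = d, then p(d) = i. So (p ∘ q ∘ r)(i) = i.

i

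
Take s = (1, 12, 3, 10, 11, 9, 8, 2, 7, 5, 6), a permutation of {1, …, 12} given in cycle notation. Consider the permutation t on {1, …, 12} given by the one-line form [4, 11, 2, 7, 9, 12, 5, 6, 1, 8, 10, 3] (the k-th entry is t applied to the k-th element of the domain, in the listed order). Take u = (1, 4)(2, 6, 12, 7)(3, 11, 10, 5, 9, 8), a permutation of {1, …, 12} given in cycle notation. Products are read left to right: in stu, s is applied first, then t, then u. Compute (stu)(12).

6

(stu)(12) = u(t(s(12))). s(12) = 3, then t(3) = 2, then u(2) = 6, so the result is 6.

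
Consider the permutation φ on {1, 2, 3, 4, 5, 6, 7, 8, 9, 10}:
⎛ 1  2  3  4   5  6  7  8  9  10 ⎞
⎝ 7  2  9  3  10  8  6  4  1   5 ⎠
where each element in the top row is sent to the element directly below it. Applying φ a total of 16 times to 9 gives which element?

Tracing 9 → 1 → … returns to 9 after 7 steps, so 9 lies in a 7-cycle (1, 7, 6, 8, 4, 3, 9).
On a 7-cycle, φ^7 is the identity, so φ^16 = φ^2 there (16 ≡ 2 mod 7).
Advancing 2 steps from 9: 9 → 1 → 7.

7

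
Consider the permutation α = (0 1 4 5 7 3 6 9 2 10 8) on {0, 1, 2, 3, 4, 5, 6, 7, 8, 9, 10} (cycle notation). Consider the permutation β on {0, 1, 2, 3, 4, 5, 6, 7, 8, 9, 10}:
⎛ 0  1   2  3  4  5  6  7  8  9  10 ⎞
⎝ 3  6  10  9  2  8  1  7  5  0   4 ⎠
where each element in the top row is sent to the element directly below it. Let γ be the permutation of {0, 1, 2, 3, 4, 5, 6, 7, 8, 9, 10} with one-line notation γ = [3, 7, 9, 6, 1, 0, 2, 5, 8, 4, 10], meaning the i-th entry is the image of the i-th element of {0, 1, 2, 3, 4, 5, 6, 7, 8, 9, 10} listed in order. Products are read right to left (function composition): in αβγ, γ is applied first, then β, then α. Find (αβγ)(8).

(αβγ)(8) = α(β(γ(8))). γ(8) = 8, then β(8) = 5, then α(5) = 7, so the result is 7.

7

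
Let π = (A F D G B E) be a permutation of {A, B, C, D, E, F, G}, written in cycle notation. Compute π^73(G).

G lies in the 6-cycle (A F D G B E).
Since the cycle has length 6, π^73 acts on it the same as π^1 (73 mod 6 = 1).
Advancing 1 step from G: G → B.

B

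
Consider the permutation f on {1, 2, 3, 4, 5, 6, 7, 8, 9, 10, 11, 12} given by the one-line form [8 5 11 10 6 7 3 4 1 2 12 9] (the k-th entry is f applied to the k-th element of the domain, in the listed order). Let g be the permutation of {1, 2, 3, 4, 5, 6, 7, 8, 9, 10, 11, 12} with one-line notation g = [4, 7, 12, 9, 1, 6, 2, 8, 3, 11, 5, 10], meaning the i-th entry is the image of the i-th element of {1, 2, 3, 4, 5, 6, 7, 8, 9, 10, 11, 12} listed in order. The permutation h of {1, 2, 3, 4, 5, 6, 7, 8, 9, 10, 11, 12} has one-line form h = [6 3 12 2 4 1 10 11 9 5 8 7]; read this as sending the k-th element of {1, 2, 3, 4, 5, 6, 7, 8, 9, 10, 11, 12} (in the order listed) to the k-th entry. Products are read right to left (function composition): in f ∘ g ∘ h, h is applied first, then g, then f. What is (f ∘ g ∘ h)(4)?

Apply the permutations in order: h(4) = 2, then g(2) = 7, then f(7) = 3. So (f ∘ g ∘ h)(4) = 3.

3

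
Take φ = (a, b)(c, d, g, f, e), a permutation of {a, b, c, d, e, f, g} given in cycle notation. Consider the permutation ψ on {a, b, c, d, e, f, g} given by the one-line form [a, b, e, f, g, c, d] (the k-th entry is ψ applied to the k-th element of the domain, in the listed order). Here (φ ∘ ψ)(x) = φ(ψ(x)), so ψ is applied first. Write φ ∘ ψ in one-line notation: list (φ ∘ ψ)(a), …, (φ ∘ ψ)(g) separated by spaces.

Chase each element through ψ then φ: a → a → b; b → b → a; c → e → c; d → f → e; e → g → f; f → c → d; g → d → g.
Collecting the images, φ ∘ ψ = [b a c e f d g].

b a c e f d g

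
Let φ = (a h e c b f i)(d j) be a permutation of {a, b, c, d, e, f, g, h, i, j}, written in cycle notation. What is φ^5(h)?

h lies in the 7-cycle (a h e c b f i).
Stepping 5 places around the cycle: h → e → c → b → f → i.

i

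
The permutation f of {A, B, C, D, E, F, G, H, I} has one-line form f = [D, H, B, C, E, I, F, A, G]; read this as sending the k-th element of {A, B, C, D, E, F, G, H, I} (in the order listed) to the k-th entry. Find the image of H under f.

A

H is element number 8 of the domain, and entry number 8 of the one-line form is A, so f(H) = A.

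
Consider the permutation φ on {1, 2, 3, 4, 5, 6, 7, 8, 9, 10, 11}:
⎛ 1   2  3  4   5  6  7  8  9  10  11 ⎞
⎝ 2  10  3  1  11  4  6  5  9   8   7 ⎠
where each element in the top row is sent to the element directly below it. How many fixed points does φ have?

The fixed points (elements with φ(x) = x) are {3, 9}, so there are 2.

2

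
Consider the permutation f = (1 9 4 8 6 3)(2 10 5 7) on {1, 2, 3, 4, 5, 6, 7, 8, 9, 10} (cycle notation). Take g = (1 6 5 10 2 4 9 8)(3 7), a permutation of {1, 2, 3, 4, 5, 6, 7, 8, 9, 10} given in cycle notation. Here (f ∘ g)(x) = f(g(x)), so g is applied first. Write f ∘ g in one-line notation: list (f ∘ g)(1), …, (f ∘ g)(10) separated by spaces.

(f ∘ g)(x) = f(g(x)). Computing each image: f(g(1)) = f(6) = 3, f(g(2)) = f(4) = 8, f(g(3)) = f(7) = 2, f(g(4)) = f(9) = 4, f(g(5)) = f(10) = 5, f(g(6)) = f(5) = 7, f(g(7)) = f(3) = 1, f(g(8)) = f(1) = 9, f(g(9)) = f(8) = 6, f(g(10)) = f(2) = 10.
Hence f ∘ g = [3 8 2 4 5 7 1 9 6 10].

3 8 2 4 5 7 1 9 6 10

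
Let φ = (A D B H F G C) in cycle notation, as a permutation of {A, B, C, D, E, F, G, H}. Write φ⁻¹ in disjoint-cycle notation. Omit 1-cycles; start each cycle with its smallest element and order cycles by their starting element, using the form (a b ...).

Inverting a permutation written in cycle notation just reverses the order within every cycle.
Reversing each cycle of φ and rotating so the smallest element leads gives (A C G F H B D).

(A C G F H B D)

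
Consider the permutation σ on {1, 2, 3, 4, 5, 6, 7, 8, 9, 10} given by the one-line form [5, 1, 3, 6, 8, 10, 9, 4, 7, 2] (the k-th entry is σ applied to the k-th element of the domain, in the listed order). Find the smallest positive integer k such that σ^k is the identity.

14

Writing σ as disjoint cycles, the cycle lengths are 7, 2, 1.
The order is lcm(7, 2) = 14.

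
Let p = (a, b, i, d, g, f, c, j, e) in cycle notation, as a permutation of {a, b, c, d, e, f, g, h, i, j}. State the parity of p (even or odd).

even

The cycle lengths are 9, 1.
A cycle is odd iff its length is even; p has 0 even-length cycles, so sgn(p) = (−1)^0 and p is even.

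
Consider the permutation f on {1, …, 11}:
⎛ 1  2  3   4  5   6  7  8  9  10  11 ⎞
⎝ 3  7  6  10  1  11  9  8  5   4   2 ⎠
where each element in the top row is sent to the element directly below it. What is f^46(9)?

2

Tracing 9 → 5 → … returns to 9 after 8 steps, so 9 lies in an 8-cycle (1, 3, 6, 11, 2, 7, 9, 5).
Since the cycle has length 8, f^46 acts on it the same as f^6 (46 mod 8 = 6).
Advancing 6 steps from 9: 9 → 5 → 1 → 3 → 6 → 11 → 2.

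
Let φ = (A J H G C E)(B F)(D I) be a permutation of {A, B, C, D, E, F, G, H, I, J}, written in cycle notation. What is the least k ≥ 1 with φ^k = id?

The cycle type of φ is (6, 2, 2).
The order is lcm(6, 2, 2) = 6.

6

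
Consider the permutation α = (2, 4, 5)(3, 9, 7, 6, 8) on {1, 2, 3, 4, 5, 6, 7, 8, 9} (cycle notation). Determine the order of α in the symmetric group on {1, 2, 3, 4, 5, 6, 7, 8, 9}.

15

The cycle type of α is (5, 3, 1).
Since disjoint cycles commute, ord(α) = lcm(5, 3) = 15.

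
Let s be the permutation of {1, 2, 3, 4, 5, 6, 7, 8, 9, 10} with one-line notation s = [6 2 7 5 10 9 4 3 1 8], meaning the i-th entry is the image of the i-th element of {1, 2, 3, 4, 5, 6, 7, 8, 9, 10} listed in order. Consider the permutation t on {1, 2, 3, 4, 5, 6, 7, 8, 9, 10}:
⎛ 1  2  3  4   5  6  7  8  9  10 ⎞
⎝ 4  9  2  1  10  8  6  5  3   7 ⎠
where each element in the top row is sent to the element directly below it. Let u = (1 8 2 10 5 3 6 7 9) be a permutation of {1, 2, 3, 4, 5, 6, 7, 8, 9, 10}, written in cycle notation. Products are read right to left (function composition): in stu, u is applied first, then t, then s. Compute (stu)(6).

Chase 6: u(6) = 7; t(7) = 6; s(6) = 9. Hence (stu)(6) = 9.

9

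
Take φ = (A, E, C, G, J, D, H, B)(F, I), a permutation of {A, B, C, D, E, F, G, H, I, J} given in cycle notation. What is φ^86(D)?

D lies in the 8-cycle (A, E, C, G, J, D, H, B).
Powers repeat with period 8 on this cycle, and 86 mod 8 = 6, so φ^86(D) = φ^6(D).
Stepping 6 places around the cycle: D → H → B → A → E → C → G.

G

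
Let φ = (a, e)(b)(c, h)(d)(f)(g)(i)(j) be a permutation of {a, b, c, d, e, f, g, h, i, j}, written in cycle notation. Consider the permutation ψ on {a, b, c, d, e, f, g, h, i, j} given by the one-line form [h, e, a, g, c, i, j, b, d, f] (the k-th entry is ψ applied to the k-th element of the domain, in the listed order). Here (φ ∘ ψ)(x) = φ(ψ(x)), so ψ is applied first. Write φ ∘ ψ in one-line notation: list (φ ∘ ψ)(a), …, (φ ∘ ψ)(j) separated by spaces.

c a e g h i j b d f

Chase each element through ψ then φ: a → h → c; b → e → a; c → a → e; d → g → g; e → c → h; f → i → i; g → j → j; h → b → b; i → d → d; j → f → f.
Collecting the images, φ ∘ ψ = [c a e g h i j b d f].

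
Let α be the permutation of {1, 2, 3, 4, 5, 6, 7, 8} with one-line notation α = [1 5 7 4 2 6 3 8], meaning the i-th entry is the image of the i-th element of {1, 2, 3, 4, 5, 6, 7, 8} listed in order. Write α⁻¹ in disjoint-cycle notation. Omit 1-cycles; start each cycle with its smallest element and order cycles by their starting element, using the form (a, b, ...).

(2, 5)(3, 7)

The cycle decomposition of α is (2, 5)(3, 7).
The inverse reverses every cycle; in canonical form, α⁻¹ = (2, 5)(3, 7).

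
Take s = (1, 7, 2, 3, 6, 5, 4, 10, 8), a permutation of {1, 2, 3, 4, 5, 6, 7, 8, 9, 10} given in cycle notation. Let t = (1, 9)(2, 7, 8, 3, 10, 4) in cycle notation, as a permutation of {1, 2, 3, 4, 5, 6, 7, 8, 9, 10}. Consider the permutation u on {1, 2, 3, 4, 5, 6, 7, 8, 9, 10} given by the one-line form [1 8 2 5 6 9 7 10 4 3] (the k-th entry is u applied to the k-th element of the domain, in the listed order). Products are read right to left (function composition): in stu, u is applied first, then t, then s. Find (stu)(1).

Chase 1: u(1) = 1; t(1) = 9; s(9) = 9. Hence (stu)(1) = 9.

9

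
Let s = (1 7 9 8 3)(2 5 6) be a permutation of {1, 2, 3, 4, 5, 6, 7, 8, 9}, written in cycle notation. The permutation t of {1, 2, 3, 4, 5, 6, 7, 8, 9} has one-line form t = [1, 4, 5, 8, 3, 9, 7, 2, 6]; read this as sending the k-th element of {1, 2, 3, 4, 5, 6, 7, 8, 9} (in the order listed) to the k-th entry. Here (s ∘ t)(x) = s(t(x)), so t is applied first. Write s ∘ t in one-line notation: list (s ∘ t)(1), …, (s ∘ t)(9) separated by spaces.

For each element, apply t then s: 1 → 1 → 7; 2 → 4 → 4; 3 → 5 → 6; 4 → 8 → 3; 5 → 3 → 1; 6 → 9 → 8; 7 → 7 → 9; 8 → 2 → 5; 9 → 6 → 2.
Collecting the images, s ∘ t = [7 4 6 3 1 8 9 5 2].

7 4 6 3 1 8 9 5 2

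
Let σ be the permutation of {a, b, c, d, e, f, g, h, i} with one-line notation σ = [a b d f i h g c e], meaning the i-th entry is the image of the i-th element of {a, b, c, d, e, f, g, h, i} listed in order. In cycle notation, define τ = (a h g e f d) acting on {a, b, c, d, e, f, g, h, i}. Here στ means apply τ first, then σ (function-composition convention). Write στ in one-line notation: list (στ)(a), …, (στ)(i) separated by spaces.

(στ)(x) = σ(τ(x)). Computing each image: σ(τ(a)) = σ(h) = c, σ(τ(b)) = σ(b) = b, σ(τ(c)) = σ(c) = d, σ(τ(d)) = σ(a) = a, σ(τ(e)) = σ(f) = h, σ(τ(f)) = σ(d) = f, σ(τ(g)) = σ(e) = i, σ(τ(h)) = σ(g) = g, σ(τ(i)) = σ(i) = e.
Hence στ = [c b d a h f i g e].

c b d a h f i g e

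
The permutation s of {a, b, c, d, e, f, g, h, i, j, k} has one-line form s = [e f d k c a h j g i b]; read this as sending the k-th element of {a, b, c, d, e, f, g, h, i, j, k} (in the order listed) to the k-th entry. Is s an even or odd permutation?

In disjoint-cycle form the cycle lengths are 7, 4.
A cycle is odd iff its length is even; s has 1 even-length cycle, so sgn(s) = (−1)^1 and s is odd.

odd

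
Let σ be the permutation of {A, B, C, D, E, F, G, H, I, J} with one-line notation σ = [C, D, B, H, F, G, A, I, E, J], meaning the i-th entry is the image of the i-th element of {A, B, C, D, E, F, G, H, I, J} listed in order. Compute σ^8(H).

Tracing H → I → … returns to H after 9 steps, so H lies in a 9-cycle (A C B D H I E F G).
Stepping 8 places around the cycle: H → I → E → F → G → A → C → B → D.

D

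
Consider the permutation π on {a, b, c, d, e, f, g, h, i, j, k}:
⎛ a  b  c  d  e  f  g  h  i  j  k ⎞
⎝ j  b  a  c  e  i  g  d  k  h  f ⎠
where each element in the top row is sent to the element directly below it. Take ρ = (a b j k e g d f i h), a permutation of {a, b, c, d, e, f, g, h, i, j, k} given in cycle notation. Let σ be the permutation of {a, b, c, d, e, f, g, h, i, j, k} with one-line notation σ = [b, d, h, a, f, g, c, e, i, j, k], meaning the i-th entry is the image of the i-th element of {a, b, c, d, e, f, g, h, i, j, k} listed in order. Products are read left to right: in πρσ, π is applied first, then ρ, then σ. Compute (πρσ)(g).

Apply the permutations in order: π(g) = g, then ρ(g) = d, then σ(d) = a. So (πρσ)(g) = a.

a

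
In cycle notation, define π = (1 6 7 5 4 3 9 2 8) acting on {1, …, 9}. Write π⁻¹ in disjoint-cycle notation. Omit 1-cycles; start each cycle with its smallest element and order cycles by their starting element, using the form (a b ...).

Inverting a permutation written in cycle notation just reverses the order within every cycle.
After reversing and putting each cycle's least element first, π⁻¹ = (1 8 2 9 3 4 5 7 6).

(1 8 2 9 3 4 5 7 6)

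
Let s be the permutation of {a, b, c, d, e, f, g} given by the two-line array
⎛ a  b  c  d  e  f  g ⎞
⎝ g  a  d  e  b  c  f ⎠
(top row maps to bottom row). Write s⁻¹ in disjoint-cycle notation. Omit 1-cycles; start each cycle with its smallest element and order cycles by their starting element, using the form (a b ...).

(a b e d c f g)

The cycle decomposition of s is (a g f c d e b).
Reversing each cycle (and rotating so the smallest element leads) gives s⁻¹ = (a b e d c f g).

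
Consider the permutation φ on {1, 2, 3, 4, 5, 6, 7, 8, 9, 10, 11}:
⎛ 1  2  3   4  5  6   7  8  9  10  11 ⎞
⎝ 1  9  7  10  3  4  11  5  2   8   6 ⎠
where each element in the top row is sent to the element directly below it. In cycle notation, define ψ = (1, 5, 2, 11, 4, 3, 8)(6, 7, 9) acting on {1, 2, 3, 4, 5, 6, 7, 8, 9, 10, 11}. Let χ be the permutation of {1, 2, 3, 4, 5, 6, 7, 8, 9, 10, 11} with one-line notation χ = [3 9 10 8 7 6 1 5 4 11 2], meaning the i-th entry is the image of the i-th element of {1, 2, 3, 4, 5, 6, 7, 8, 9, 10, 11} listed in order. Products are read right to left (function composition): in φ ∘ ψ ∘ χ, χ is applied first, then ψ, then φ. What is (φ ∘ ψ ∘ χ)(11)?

6

(φ ∘ ψ ∘ χ)(11) = φ(ψ(χ(11))). χ(11) = 2, then ψ(2) = 11, then φ(11) = 6, so the result is 6.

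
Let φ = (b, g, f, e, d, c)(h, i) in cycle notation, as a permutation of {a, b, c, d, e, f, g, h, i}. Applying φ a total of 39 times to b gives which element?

e

b lies in the 6-cycle (b, g, f, e, d, c).
Powers repeat with period 6 on this cycle, and 39 mod 6 = 3, so φ^39(b) = φ^3(b).
Advancing 3 steps from b: b → g → f → e.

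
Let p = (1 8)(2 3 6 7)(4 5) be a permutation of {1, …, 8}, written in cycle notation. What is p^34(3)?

3 lies in the 4-cycle (2 3 6 7).
Since the cycle has length 4, p^34 acts on it the same as p^2 (34 mod 4 = 2).
Stepping 2 places around the cycle: 3 → 6 → 7.

7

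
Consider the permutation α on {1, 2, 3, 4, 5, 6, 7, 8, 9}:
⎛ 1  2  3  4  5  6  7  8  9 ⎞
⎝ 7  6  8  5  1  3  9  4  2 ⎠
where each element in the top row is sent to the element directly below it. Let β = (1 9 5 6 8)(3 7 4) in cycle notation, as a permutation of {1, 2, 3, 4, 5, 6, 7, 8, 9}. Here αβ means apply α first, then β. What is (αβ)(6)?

7

(αβ)(6) = β(α(6)). α(6) = 3, then β(3) = 7. So (αβ)(6) = 7.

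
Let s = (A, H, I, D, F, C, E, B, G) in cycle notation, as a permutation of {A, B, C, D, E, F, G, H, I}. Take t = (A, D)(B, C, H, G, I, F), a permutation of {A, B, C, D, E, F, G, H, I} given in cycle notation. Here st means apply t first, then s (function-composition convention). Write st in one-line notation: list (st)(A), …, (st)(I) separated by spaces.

F E I H B G D A C

Chase each element through t then s: A → D → F; B → C → E; C → H → I; D → A → H; E → E → B; F → B → G; G → I → D; H → G → A; I → F → C.
So st in one-line form is F E I H B G D A C.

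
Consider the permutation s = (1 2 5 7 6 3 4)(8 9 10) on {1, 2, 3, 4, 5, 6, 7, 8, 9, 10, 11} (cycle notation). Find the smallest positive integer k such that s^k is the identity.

The disjoint cycles have lengths 7, 3, 1.
The order is lcm(7, 3) = 21.

21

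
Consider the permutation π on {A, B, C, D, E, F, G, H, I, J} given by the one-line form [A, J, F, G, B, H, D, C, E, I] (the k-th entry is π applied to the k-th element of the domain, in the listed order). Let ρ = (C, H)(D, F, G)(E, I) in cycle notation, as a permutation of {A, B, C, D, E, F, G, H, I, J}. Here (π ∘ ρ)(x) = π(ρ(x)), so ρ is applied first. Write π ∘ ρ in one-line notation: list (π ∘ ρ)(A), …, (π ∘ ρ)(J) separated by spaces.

A J C H E D G F B I

For each element, apply ρ then π: A → A → A; B → B → J; C → H → C; D → F → H; E → I → E; F → G → D; G → D → G; H → C → F; I → E → B; J → J → I.
Collecting the images, π ∘ ρ = [A J C H E D G F B I].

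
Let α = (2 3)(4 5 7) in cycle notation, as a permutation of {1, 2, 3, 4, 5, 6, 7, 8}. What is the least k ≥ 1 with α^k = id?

6

The disjoint cycles have lengths 3, 2, 1, 1, 1.
Since disjoint cycles commute, ord(α) = lcm(3, 2) = 6.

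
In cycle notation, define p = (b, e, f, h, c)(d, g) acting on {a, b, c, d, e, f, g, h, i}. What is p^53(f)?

b

f lies in the 5-cycle (b, e, f, h, c).
Powers repeat with period 5 on this cycle, and 53 mod 5 = 3, so p^53(f) = p^3(f).
Advancing 3 steps from f: f → h → c → b.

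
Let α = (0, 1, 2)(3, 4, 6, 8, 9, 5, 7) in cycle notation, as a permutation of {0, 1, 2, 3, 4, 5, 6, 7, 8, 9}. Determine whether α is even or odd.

even

The cycle lengths are 7, 3.
A cycle of length ℓ contributes ℓ−1 transpositions, so α is a product of 6 + 2 = 8 transpositions — even.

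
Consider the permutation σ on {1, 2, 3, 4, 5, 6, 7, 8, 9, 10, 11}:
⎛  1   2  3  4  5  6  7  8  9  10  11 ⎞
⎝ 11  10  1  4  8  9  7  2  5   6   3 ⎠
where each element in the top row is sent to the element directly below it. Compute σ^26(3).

11

Tracing 3 → 1 → … returns to 3 after 3 steps, so 3 lies in a 3-cycle (1 11 3).
On a 3-cycle, σ^3 is the identity, so σ^26 = σ^2 there (26 ≡ 2 mod 3).
Advancing 2 steps from 3: 3 → 1 → 11.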